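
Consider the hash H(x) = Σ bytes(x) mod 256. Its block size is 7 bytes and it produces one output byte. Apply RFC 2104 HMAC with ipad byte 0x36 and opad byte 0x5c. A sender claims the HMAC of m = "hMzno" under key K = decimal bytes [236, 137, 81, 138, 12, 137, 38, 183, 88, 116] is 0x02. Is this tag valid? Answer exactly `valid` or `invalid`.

valid

Key decimal bytes [236, 137, 81, 138, 12, 137, 38, 183, 88, 116] = ec 89 51 8a 0c 89 26 b7 58 74 is 10 bytes > B = 7, so hash it first: H(key) = 8e, then zero-pad to 7 bytes: K' = 8e 00 00 00 00 00 00.
K' ⊕ ipad = b8 36 36 36 36 36 36; K' ⊕ opad = d2 5c 5c 5c 5c 5c 5c.
Inner hash: sum = 184+54+54+54+54+54+54+104+77+122+110+111 = 1032; mod 256 = 8 → 08.
Outer hash (recomputed tag): sum = 210+92+92+92+92+92+92+8 = 770; mod 256 = 2 → 02.
Recomputed tag = 02; claimed = 02 → match.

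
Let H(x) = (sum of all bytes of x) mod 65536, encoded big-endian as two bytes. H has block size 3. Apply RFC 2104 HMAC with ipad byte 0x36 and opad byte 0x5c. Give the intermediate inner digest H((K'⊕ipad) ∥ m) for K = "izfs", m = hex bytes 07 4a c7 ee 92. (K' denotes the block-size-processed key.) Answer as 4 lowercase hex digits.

038f

Key "izfs" = 69 7a 66 73 is 4 bytes > B = 3, so hash it first: H(key) = 01 bc, then zero-pad to 3 bytes: K' = 01 bc 00.
K' ⊕ ipad = 37 8a 36.
Inner input = 37 8a 36 ∥ 07 4a c7 ee 92.
Inner hash: sum = 55+138+54+7+74+199+238+146 = 911 → 03 8f.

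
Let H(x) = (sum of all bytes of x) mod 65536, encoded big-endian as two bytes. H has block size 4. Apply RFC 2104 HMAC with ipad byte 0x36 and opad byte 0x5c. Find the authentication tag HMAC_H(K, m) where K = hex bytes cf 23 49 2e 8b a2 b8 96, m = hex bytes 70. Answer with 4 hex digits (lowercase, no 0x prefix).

02b3

Key hex bytes cf 23 49 2e 8b a2 b8 96 is 8 bytes > B = 4, so hash it first: H(key) = 03 e4, then zero-pad to 4 bytes: K' = 03 e4 00 00.
K' ⊕ ipad = 35 d2 36 36.  K' ⊕ opad = 5f b8 5c 5c.
Inner input = (K'⊕ipad) ∥ m = 35 d2 36 36 ∥ 70.
Inner hash: sum = 53+210+54+54+112 = 483 → 01 e3.
Outer input = (K'⊕opad) ∥ inner = 5f b8 5c 5c ∥ 01 e3.
Outer hash (tag): sum = 95+184+92+92+1+227 = 691 → 02 b3.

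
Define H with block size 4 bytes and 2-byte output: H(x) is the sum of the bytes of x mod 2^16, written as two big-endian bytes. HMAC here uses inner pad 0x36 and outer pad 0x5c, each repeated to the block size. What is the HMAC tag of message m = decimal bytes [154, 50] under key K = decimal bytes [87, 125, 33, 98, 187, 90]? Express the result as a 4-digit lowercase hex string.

Key decimal bytes [87, 125, 33, 98, 187, 90] = 57 7d 21 62 bb 5a is 6 bytes > B = 4, so hash it first: H(key) = 02 6c, then zero-pad to 4 bytes: K' = 02 6c 00 00.
K' ⊕ ipad = 34 5a 36 36.  K' ⊕ opad = 5e 30 5c 5c.
Inner input = (K'⊕ipad) ∥ m = 34 5a 36 36 ∥ 9a 32.
Inner hash: sum = 52+90+54+54+154+50 = 454 → 01 c6.
Outer input = (K'⊕opad) ∥ inner = 5e 30 5c 5c ∥ 01 c6.
Outer hash (tag): sum = 94+48+92+92+1+198 = 525 → 02 0d.

020d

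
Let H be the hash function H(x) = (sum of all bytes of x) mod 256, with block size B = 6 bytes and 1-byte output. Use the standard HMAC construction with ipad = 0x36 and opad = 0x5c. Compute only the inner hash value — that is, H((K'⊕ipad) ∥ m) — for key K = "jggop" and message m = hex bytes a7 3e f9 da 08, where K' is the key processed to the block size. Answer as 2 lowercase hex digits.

Key "jggop" = 6a 67 67 6f 70 is 5 bytes ≤ B = 6; zero-pad to 6 bytes: K' = 6a 67 67 6f 70 00.
K' ⊕ ipad = 5c 51 51 59 46 36.
Inner input = 5c 51 51 59 46 36 ∥ a7 3e f9 da 08.
Inner hash: sum = 92+81+81+89+70+54+167+62+249+218+8 = 1171; mod 256 = 147 → 93.

93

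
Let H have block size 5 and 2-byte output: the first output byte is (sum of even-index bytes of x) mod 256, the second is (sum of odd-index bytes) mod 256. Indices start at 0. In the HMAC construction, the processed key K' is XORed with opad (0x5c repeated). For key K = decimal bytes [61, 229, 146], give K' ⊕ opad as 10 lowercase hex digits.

Key decimal bytes [61, 229, 146] = 3d e5 92 is 3 bytes ≤ B = 5; zero-pad to 5 bytes: K' = 3d e5 92 00 00.
XOR each byte with 0x5c: 3d⊕5c=61, e5⊕5c=b9, 92⊕5c=ce, 00⊕5c=5c, 00⊕5c=5c.

61b9ce5c5c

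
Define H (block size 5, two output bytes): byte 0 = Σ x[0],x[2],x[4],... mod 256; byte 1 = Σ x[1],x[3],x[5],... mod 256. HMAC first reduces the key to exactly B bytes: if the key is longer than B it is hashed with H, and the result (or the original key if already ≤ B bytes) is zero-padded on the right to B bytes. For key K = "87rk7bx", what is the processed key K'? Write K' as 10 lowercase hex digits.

|K| = 7 > B = 5, so first hash the key.
H(K): even-index sum = 345 mod 256 = 89; odd-index sum = 260 mod 256 = 4 → 59 04.
Zero-pad H(K) = 59 04 to 5 bytes: K' = 59 04 00 00 00.

5904000000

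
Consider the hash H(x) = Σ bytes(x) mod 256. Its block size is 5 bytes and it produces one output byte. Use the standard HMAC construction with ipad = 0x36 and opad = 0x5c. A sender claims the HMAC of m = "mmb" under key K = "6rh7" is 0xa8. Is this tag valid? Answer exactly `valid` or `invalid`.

Key "6rh7" = 36 72 68 37 is 4 bytes ≤ B = 5; zero-pad to 5 bytes: K' = 36 72 68 37 00.
K' ⊕ ipad = 00 44 5e 01 36; K' ⊕ opad = 6a 2e 34 6b 5c.
Inner hash: sum = 0+68+94+1+54+109+109+98 = 533; mod 256 = 21 → 15.
Outer hash (recomputed tag): sum = 106+46+52+107+92+21 = 424; mod 256 = 168 → a8.
Recomputed tag = a8; claimed = a8 → match.

valid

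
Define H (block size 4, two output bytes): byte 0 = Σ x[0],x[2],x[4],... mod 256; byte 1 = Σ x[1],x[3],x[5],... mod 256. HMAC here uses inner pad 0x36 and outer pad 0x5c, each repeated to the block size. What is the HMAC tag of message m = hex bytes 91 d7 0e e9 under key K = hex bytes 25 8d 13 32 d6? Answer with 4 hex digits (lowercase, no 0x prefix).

Key hex bytes 25 8d 13 32 d6 is 5 bytes > B = 4, so hash it first: H(key) = 0e bf, then zero-pad to 4 bytes: K' = 0e bf 00 00.
K' ⊕ ipad = 38 89 36 36.  K' ⊕ opad = 52 e3 5c 5c.
Inner input = (K'⊕ipad) ∥ m = 38 89 36 36 ∥ 91 d7 0e e9.
Inner hash: even-index sum = 269 mod 256 = 13; odd-index sum = 639 mod 256 = 127 → 0d 7f.
Outer input = (K'⊕opad) ∥ inner = 52 e3 5c 5c ∥ 0d 7f.
Outer hash (tag): even-index sum = 187 mod 256 = 187; odd-index sum = 446 mod 256 = 190 → bb be.

bbbe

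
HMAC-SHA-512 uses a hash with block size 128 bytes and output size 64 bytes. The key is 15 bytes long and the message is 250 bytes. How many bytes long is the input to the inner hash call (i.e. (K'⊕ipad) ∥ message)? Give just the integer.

Key is 15 ≤ 128 bytes, zero-padded: |K'| = 128.
Inner input = (K'⊕ipad) ∥ m → 128 + 250 = 378 bytes.

378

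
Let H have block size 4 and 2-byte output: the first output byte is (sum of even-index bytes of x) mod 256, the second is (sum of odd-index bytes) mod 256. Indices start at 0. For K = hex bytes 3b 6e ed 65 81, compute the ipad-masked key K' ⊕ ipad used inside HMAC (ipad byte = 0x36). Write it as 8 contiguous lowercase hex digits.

Key hex bytes 3b 6e ed 65 81 is 5 bytes > B = 4, so hash it first: H(key) = a9 d3, then zero-pad to 4 bytes: K' = a9 d3 00 00.
XOR each byte with 0x36: a9⊕36=9f, d3⊕36=e5, 00⊕36=36, 00⊕36=36.

9fe53636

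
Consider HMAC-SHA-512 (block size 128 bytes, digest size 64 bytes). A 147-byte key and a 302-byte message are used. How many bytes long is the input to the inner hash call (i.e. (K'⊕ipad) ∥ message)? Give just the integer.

430

Key is 147 > 128 bytes, so it is hashed to 64 bytes then zero-padded to 128: |K'| = 128.
Inner input = (K'⊕ipad) ∥ m → 128 + 302 = 430 bytes.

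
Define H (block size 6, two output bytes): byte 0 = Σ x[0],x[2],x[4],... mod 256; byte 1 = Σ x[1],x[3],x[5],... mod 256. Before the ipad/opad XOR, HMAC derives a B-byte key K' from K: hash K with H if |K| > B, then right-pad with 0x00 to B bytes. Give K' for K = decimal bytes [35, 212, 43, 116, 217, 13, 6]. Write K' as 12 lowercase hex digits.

2d5500000000

|K| = 7 > B = 6, so first hash the key.
H(K): even-index sum = 301 mod 256 = 45; odd-index sum = 341 mod 256 = 85 → 2d 55.
Zero-pad H(K) = 2d 55 to 6 bytes: K' = 2d 55 00 00 00 00.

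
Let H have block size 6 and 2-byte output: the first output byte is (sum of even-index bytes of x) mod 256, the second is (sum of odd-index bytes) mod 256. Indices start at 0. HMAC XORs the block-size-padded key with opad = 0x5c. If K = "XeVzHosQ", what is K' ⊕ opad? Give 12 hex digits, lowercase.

35c35c5c5c5c

Key "XeVzHosQ" = 58 65 56 7a 48 6f 73 51 is 8 bytes > B = 6, so hash it first: H(key) = 69 9f, then zero-pad to 6 bytes: K' = 69 9f 00 00 00 00.
XOR each byte with 0x5c: 69⊕5c=35, 9f⊕5c=c3, 00⊕5c=5c, 00⊕5c=5c, 00⊕5c=5c, 00⊕5c=5c.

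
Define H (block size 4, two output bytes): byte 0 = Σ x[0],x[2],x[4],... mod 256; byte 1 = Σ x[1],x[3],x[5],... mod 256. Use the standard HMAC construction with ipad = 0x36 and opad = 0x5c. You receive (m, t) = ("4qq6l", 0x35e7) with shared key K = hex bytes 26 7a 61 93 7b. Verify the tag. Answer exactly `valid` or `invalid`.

invalid

Key hex bytes 26 7a 61 93 7b is 5 bytes > B = 4, so hash it first: H(key) = 02 0d, then zero-pad to 4 bytes: K' = 02 0d 00 00.
K' ⊕ ipad = 34 3b 36 36; K' ⊕ opad = 5e 51 5c 5c.
Inner hash: even-index sum = 379 mod 256 = 123; odd-index sum = 280 mod 256 = 24 → 7b 18.
Outer hash (recomputed tag): even-index sum = 309 mod 256 = 53; odd-index sum = 197 mod 256 = 197 → 35 c5.
Recomputed tag = 35c5; claimed = 35e7 → mismatch.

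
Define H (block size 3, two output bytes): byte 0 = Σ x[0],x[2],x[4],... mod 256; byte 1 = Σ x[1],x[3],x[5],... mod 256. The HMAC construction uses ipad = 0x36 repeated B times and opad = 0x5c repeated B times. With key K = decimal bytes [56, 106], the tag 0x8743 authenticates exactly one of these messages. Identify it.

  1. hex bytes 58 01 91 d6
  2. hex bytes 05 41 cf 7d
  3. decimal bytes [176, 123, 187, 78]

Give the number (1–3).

Key decimal bytes [56, 106] = 38 6a is 2 bytes ≤ B = 3; zero-pad to 3 bytes: K' = 38 6a 00.
K' ⊕ ipad = 0e 5c 36; K' ⊕ opad = 64 36 5c.
m1: inner = H(0e 5c 36 58 01 91 d6) = 1b 45; tag = H(64 36 5c 1b 45) = 0551
m2: inner = H(0e 5c 36 05 41 cf 7d) = 02 30; tag = H(64 36 5c 02 30) = f038
m3: inner = H(0e 5c 36 b0 7b bb 4e) = 0d c7; tag = H(64 36 5c 0d c7) = 8743 ← matches

3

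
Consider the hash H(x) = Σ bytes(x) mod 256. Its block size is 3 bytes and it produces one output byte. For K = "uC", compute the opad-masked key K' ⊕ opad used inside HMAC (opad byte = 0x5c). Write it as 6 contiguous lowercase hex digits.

Key "uC" = 75 43 is 2 bytes ≤ B = 3; zero-pad to 3 bytes: K' = 75 43 00.
XOR each byte with 0x5c: 75⊕5c=29, 43⊕5c=1f, 00⊕5c=5c.

291f5c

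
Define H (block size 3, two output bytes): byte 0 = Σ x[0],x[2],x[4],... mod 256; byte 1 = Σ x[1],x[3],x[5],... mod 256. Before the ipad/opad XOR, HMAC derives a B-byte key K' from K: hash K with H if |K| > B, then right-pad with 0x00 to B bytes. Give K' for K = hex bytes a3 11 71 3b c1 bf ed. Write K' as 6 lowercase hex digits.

c20b00

|K| = 7 > B = 3, so first hash the key.
H(K): even-index sum = 706 mod 256 = 194; odd-index sum = 267 mod 256 = 11 → c2 0b.
Zero-pad H(K) = c2 0b to 3 bytes: K' = c2 0b 00.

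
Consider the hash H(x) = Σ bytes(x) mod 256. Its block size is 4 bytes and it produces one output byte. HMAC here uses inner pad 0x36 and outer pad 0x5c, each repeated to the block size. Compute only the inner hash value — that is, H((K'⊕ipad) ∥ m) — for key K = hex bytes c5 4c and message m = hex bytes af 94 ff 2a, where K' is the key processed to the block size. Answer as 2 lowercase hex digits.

Key hex bytes c5 4c is 2 bytes ≤ B = 4; zero-pad to 4 bytes: K' = c5 4c 00 00.
K' ⊕ ipad = f3 7a 36 36.
Inner input = f3 7a 36 36 ∥ af 94 ff 2a.
Inner hash: sum = 243+122+54+54+175+148+255+42 = 1093; mod 256 = 69 → 45.

45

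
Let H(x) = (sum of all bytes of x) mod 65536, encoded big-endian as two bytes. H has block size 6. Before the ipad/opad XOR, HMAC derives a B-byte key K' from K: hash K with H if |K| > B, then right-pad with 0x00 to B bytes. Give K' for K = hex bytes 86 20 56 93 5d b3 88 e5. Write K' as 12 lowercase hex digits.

|K| = 8 > B = 6, so first hash the key.
H(K): sum = 134+32+86+147+93+179+136+229 = 1036 → 04 0c.
Zero-pad H(K) = 04 0c to 6 bytes: K' = 04 0c 00 00 00 00.

040c00000000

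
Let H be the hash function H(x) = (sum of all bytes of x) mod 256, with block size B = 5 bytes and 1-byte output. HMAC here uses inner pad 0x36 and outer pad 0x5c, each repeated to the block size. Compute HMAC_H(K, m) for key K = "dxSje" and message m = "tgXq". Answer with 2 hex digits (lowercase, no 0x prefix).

32

Key "dxSje" = 64 78 53 6a 65 is exactly B = 5 bytes: K' = 64 78 53 6a 65.
K' ⊕ ipad = 52 4e 65 5c 53.  K' ⊕ opad = 38 24 0f 36 39.
Inner input = (K'⊕ipad) ∥ m = 52 4e 65 5c 53 ∥ 74 67 58 71.
Inner hash: sum = 82+78+101+92+83+116+103+88+113 = 856; mod 256 = 88 → 58.
Outer input = (K'⊕opad) ∥ inner = 38 24 0f 36 39 ∥ 58.
Outer hash (tag): sum = 56+36+15+54+57+88 = 306; mod 256 = 50 → 32.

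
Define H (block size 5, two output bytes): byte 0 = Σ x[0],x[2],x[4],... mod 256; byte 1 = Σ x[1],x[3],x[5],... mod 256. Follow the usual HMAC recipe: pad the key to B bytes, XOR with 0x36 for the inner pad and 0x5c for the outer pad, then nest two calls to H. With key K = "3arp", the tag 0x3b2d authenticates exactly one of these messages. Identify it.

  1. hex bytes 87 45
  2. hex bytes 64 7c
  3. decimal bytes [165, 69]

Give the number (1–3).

3

Key "3arp" = 33 61 72 70 is 4 bytes ≤ B = 5; zero-pad to 5 bytes: K' = 33 61 72 70 00.
K' ⊕ ipad = 05 57 44 46 36; K' ⊕ opad = 6f 3d 2e 2c 5c.
m1: inner = H(05 57 44 46 36 87 45) = c4 24; tag = H(6f 3d 2e 2c 5c c4 24) = 1d2d
m2: inner = H(05 57 44 46 36 64 7c) = fb 01; tag = H(6f 3d 2e 2c 5c fb 01) = fa64
m3: inner = H(05 57 44 46 36 a5 45) = c4 42; tag = H(6f 3d 2e 2c 5c c4 42) = 3b2d ← matches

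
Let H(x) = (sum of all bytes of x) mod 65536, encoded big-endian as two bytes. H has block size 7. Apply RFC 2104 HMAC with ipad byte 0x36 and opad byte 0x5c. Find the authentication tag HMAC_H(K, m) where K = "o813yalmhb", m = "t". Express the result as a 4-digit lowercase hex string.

Key "o813yalmhb" = 6f 38 31 33 79 61 6c 6d 68 62 is 10 bytes > B = 7, so hash it first: H(key) = 03 88, then zero-pad to 7 bytes: K' = 03 88 00 00 00 00 00.
K' ⊕ ipad = 35 be 36 36 36 36 36.  K' ⊕ opad = 5f d4 5c 5c 5c 5c 5c.
Inner input = (K'⊕ipad) ∥ m = 35 be 36 36 36 36 36 ∥ 74.
Inner hash: sum = 53+190+54+54+54+54+54+116 = 629 → 02 75.
Outer input = (K'⊕opad) ∥ inner = 5f d4 5c 5c 5c 5c 5c ∥ 02 75.
Outer hash (tag): sum = 95+212+92+92+92+92+92+2+117 = 886 → 03 76.

0376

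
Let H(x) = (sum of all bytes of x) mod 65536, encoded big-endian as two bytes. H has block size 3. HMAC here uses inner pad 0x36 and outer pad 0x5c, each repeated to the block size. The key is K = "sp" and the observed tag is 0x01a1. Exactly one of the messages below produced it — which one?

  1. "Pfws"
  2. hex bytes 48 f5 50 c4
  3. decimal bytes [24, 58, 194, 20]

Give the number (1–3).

Key "sp" = 73 70 is 2 bytes ≤ B = 3; zero-pad to 3 bytes: K' = 73 70 00.
K' ⊕ ipad = 45 46 36; K' ⊕ opad = 2f 2c 5c.
m1: inner = H(45 46 36 50 66 77 73) = 02 61; tag = H(2f 2c 5c 02 61) = 011a
m2: inner = H(45 46 36 48 f5 50 c4) = 03 12; tag = H(2f 2c 5c 03 12) = 00cc
m3: inner = H(45 46 36 18 3a c2 14) = 01 e9; tag = H(2f 2c 5c 01 e9) = 01a1 ← matches

3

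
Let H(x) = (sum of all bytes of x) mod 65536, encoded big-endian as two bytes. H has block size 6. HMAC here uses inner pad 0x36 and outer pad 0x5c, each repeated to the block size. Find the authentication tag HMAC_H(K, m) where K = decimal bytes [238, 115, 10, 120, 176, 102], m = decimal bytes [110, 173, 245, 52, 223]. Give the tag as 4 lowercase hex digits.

0326

Key decimal bytes [238, 115, 10, 120, 176, 102] = ee 73 0a 78 b0 66 is exactly B = 6 bytes: K' = ee 73 0a 78 b0 66.
K' ⊕ ipad = d8 45 3c 4e 86 50.  K' ⊕ opad = b2 2f 56 24 ec 3a.
Inner input = (K'⊕ipad) ∥ m = d8 45 3c 4e 86 50 ∥ 6e ad f5 34 df.
Inner hash: sum = 216+69+60+78+134+80+110+173+245+52+223 = 1440 → 05 a0.
Outer input = (K'⊕opad) ∥ inner = b2 2f 56 24 ec 3a ∥ 05 a0.
Outer hash (tag): sum = 178+47+86+36+236+58+5+160 = 806 → 03 26.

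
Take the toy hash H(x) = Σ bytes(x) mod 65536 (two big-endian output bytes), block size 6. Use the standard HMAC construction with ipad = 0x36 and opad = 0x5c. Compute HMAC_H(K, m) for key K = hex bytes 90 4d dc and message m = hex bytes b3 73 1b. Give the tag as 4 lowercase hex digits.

0362

Key hex bytes 90 4d dc is 3 bytes ≤ B = 6; zero-pad to 6 bytes: K' = 90 4d dc 00 00 00.
K' ⊕ ipad = a6 7b ea 36 36 36.  K' ⊕ opad = cc 11 80 5c 5c 5c.
Inner input = (K'⊕ipad) ∥ m = a6 7b ea 36 36 36 ∥ b3 73 1b.
Inner hash: sum = 166+123+234+54+54+54+179+115+27 = 1006 → 03 ee.
Outer input = (K'⊕opad) ∥ inner = cc 11 80 5c 5c 5c ∥ 03 ee.
Outer hash (tag): sum = 204+17+128+92+92+92+3+238 = 866 → 03 62.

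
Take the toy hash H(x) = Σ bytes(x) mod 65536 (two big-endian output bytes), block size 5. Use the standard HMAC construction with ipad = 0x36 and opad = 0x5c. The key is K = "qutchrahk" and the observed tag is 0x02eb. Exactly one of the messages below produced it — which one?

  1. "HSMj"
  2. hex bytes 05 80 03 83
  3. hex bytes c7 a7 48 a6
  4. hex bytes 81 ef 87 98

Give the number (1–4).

Key "qutchrahk" = 71 75 74 63 68 72 61 68 6b is 9 bytes > B = 5, so hash it first: H(key) = 03 cb, then zero-pad to 5 bytes: K' = 03 cb 00 00 00.
K' ⊕ ipad = 35 fd 36 36 36; K' ⊕ opad = 5f 97 5c 5c 5c.
m1: inner = H(35 fd 36 36 36 48 53 4d 6a) = 03 26; tag = H(5f 97 5c 5c 5c 03 26) = 0233
m2: inner = H(35 fd 36 36 36 05 80 03 83) = 02 df; tag = H(5f 97 5c 5c 5c 02 df) = 02eb ← matches
m3: inner = H(35 fd 36 36 36 c7 a7 48 a6) = 04 30; tag = H(5f 97 5c 5c 5c 04 30) = 023e
m4: inner = H(35 fd 36 36 36 81 ef 87 98) = 04 63; tag = H(5f 97 5c 5c 5c 04 63) = 0271

2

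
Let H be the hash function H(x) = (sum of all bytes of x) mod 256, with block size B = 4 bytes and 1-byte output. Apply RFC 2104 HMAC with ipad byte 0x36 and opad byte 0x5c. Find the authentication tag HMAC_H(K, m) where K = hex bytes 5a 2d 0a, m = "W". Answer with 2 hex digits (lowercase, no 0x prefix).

79

Key hex bytes 5a 2d 0a is 3 bytes ≤ B = 4; zero-pad to 4 bytes: K' = 5a 2d 0a 00.
K' ⊕ ipad = 6c 1b 3c 36.  K' ⊕ opad = 06 71 56 5c.
Inner input = (K'⊕ipad) ∥ m = 6c 1b 3c 36 ∥ 57.
Inner hash: sum = 108+27+60+54+87 = 336; mod 256 = 80 → 50.
Outer input = (K'⊕opad) ∥ inner = 06 71 56 5c ∥ 50.
Outer hash (tag): sum = 6+113+86+92+80 = 377; mod 256 = 121 → 79.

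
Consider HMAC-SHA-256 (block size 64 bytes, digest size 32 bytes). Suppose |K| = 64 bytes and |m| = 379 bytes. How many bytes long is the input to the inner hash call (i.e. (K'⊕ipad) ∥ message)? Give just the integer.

443

Key is 64 ≤ 64 bytes, zero-padded: |K'| = 64.
Inner input = (K'⊕ipad) ∥ m → 64 + 379 = 443 bytes.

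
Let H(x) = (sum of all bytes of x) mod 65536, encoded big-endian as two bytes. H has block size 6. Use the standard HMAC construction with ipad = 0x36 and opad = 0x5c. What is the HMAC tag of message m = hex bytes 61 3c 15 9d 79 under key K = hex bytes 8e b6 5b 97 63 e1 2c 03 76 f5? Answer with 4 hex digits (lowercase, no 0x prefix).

0308

Key hex bytes 8e b6 5b 97 63 e1 2c 03 76 f5 is 10 bytes > B = 6, so hash it first: H(key) = 05 14, then zero-pad to 6 bytes: K' = 05 14 00 00 00 00.
K' ⊕ ipad = 33 22 36 36 36 36.  K' ⊕ opad = 59 48 5c 5c 5c 5c.
Inner input = (K'⊕ipad) ∥ m = 33 22 36 36 36 36 ∥ 61 3c 15 9d 79.
Inner hash: sum = 51+34+54+54+54+54+97+60+21+157+121 = 757 → 02 f5.
Outer input = (K'⊕opad) ∥ inner = 59 48 5c 5c 5c 5c ∥ 02 f5.
Outer hash (tag): sum = 89+72+92+92+92+92+2+245 = 776 → 03 08.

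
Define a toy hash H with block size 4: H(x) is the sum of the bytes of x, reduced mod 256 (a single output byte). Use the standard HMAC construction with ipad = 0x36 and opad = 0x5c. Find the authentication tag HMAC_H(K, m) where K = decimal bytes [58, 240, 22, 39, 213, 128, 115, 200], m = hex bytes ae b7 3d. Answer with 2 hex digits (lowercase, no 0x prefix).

c4

Key decimal bytes [58, 240, 22, 39, 213, 128, 115, 200] = 3a f0 16 27 d5 80 73 c8 is 8 bytes > B = 4, so hash it first: H(key) = f7, then zero-pad to 4 bytes: K' = f7 00 00 00.
K' ⊕ ipad = c1 36 36 36.  K' ⊕ opad = ab 5c 5c 5c.
Inner input = (K'⊕ipad) ∥ m = c1 36 36 36 ∥ ae b7 3d.
Inner hash: sum = 193+54+54+54+174+183+61 = 773; mod 256 = 5 → 05.
Outer input = (K'⊕opad) ∥ inner = ab 5c 5c 5c ∥ 05.
Outer hash (tag): sum = 171+92+92+92+5 = 452; mod 256 = 196 → c4.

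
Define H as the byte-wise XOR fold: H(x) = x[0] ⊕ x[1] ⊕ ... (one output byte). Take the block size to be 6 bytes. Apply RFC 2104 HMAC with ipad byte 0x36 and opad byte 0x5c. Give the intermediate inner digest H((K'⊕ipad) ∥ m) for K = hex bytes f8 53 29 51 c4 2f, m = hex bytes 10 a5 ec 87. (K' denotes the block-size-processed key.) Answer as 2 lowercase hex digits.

Key hex bytes f8 53 29 51 c4 2f is exactly B = 6 bytes: K' = f8 53 29 51 c4 2f.
K' ⊕ ipad = ce 65 1f 67 f2 19.
Inner input = ce 65 1f 67 f2 19 ∥ 10 a5 ec 87.
Inner hash: XOR ce⊕65⊕1f⊕67⊕f2⊕19⊕10⊕a5⊕ec⊕87 = e6.

e6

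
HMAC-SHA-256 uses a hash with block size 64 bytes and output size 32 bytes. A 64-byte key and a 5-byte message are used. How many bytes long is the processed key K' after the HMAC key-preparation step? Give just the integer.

Key is 64 ≤ 64 bytes, zero-padded: |K'| = 64.

64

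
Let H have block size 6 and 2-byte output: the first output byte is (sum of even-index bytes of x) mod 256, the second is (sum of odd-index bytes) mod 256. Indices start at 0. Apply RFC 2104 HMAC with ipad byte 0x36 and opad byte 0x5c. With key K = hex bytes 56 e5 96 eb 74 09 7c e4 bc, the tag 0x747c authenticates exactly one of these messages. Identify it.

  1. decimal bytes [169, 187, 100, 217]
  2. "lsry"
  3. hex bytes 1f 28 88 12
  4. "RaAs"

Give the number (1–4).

2

Key hex bytes 56 e5 96 eb 74 09 7c e4 bc is 9 bytes > B = 6, so hash it first: H(key) = 98 bd, then zero-pad to 6 bytes: K' = 98 bd 00 00 00 00.
K' ⊕ ipad = ae 8b 36 36 36 36; K' ⊕ opad = c4 e1 5c 5c 5c 5c.
m1: inner = H(ae 8b 36 36 36 36 a9 bb 64 d9) = 27 8b; tag = H(c4 e1 5c 5c 5c 5c 27 8b) = a324
m2: inner = H(ae 8b 36 36 36 36 6c 73 72 79) = f8 e3; tag = H(c4 e1 5c 5c 5c 5c f8 e3) = 747c ← matches
m3: inner = H(ae 8b 36 36 36 36 1f 28 88 12) = c1 31; tag = H(c4 e1 5c 5c 5c 5c c1 31) = 3dca
m4: inner = H(ae 8b 36 36 36 36 52 61 41 73) = ad cb; tag = H(c4 e1 5c 5c 5c 5c ad cb) = 2964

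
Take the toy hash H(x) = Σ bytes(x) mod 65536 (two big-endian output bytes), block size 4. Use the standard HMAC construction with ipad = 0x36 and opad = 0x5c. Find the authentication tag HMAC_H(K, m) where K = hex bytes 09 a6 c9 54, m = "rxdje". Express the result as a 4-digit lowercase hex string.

023d

Key hex bytes 09 a6 c9 54 is exactly B = 4 bytes: K' = 09 a6 c9 54.
K' ⊕ ipad = 3f 90 ff 62.  K' ⊕ opad = 55 fa 95 08.
Inner input = (K'⊕ipad) ∥ m = 3f 90 ff 62 ∥ 72 78 64 6a 65.
Inner hash: sum = 63+144+255+98+114+120+100+106+101 = 1101 → 04 4d.
Outer input = (K'⊕opad) ∥ inner = 55 fa 95 08 ∥ 04 4d.
Outer hash (tag): sum = 85+250+149+8+4+77 = 573 → 02 3d.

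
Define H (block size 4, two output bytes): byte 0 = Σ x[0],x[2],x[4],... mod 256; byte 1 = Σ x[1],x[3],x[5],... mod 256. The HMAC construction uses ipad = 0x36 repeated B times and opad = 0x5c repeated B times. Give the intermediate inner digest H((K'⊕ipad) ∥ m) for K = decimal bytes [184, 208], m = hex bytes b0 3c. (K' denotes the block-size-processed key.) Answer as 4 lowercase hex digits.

7458

Key decimal bytes [184, 208] = b8 d0 is 2 bytes ≤ B = 4; zero-pad to 4 bytes: K' = b8 d0 00 00.
K' ⊕ ipad = 8e e6 36 36.
Inner input = 8e e6 36 36 ∥ b0 3c.
Inner hash: even-index sum = 372 mod 256 = 116; odd-index sum = 344 mod 256 = 88 → 74 58.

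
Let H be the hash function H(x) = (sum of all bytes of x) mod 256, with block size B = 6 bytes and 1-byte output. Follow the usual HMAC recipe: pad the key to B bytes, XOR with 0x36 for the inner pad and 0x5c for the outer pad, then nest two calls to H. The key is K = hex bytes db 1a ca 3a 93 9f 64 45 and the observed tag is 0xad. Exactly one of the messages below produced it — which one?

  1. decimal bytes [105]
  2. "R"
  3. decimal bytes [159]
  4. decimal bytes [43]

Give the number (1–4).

Key hex bytes db 1a ca 3a 93 9f 64 45 is 8 bytes > B = 6, so hash it first: H(key) = d4, then zero-pad to 6 bytes: K' = d4 00 00 00 00 00.
K' ⊕ ipad = e2 36 36 36 36 36; K' ⊕ opad = 88 5c 5c 5c 5c 5c.
m1: inner = H(e2 36 36 36 36 36 69) = 59; tag = H(88 5c 5c 5c 5c 5c 59) = ad ← matches
m2: inner = H(e2 36 36 36 36 36 52) = 42; tag = H(88 5c 5c 5c 5c 5c 42) = 96
m3: inner = H(e2 36 36 36 36 36 9f) = 8f; tag = H(88 5c 5c 5c 5c 5c 8f) = e3
m4: inner = H(e2 36 36 36 36 36 2b) = 1b; tag = H(88 5c 5c 5c 5c 5c 1b) = 6f

1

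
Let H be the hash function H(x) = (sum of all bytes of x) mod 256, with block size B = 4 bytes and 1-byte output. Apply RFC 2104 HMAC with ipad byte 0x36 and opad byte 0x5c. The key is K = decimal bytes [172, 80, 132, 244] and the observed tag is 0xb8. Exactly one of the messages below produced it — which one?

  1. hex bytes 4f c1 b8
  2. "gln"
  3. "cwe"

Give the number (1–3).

Key decimal bytes [172, 80, 132, 244] = ac 50 84 f4 is exactly B = 4 bytes: K' = ac 50 84 f4.
K' ⊕ ipad = 9a 66 b2 c2; K' ⊕ opad = f0 0c d8 a8.
m1: inner = H(9a 66 b2 c2 4f c1 b8) = 3c; tag = H(f0 0c d8 a8 3c) = b8 ← matches
m2: inner = H(9a 66 b2 c2 67 6c 6e) = b5; tag = H(f0 0c d8 a8 b5) = 31
m3: inner = H(9a 66 b2 c2 63 77 65) = b3; tag = H(f0 0c d8 a8 b3) = 2f

1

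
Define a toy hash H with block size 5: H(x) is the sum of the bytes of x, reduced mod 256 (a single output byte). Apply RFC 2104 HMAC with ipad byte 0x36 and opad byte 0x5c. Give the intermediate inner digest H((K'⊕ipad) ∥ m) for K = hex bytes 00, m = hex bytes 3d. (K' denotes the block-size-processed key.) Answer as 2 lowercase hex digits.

4b

Key hex bytes 00 is 1 byte ≤ B = 5; zero-pad to 5 bytes: K' = 00 00 00 00 00.
K' ⊕ ipad = 36 36 36 36 36.
Inner input = 36 36 36 36 36 ∥ 3d.
Inner hash: sum = 54+54+54+54+54+61 = 331; mod 256 = 75 → 4b.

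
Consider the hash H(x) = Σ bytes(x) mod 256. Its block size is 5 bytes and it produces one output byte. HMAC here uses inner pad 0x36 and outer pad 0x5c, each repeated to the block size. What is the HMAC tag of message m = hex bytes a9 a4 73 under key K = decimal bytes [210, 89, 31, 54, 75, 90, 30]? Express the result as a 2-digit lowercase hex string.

Key decimal bytes [210, 89, 31, 54, 75, 90, 30] = d2 59 1f 36 4b 5a 1e is 7 bytes > B = 5, so hash it first: H(key) = 43, then zero-pad to 5 bytes: K' = 43 00 00 00 00.
K' ⊕ ipad = 75 36 36 36 36.  K' ⊕ opad = 1f 5c 5c 5c 5c.
Inner input = (K'⊕ipad) ∥ m = 75 36 36 36 36 ∥ a9 a4 73.
Inner hash: sum = 117+54+54+54+54+169+164+115 = 781; mod 256 = 13 → 0d.
Outer input = (K'⊕opad) ∥ inner = 1f 5c 5c 5c 5c ∥ 0d.
Outer hash (tag): sum = 31+92+92+92+92+13 = 412; mod 256 = 156 → 9c.

9c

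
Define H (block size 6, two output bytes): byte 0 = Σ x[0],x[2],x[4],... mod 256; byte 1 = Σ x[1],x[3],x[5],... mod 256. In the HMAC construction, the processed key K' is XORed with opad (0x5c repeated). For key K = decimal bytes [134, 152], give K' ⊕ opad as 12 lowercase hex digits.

dac45c5c5c5c

Key decimal bytes [134, 152] = 86 98 is 2 bytes ≤ B = 6; zero-pad to 6 bytes: K' = 86 98 00 00 00 00.
XOR each byte with 0x5c: 86⊕5c=da, 98⊕5c=c4, 00⊕5c=5c, 00⊕5c=5c, 00⊕5c=5c, 00⊕5c=5c.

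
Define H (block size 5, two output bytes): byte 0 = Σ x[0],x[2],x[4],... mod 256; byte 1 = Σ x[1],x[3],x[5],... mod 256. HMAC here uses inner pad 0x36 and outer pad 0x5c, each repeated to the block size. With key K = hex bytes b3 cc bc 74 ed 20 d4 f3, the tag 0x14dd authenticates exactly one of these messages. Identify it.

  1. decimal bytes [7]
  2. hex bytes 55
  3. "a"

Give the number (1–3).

2

Key hex bytes b3 cc bc 74 ed 20 d4 f3 is 8 bytes > B = 5, so hash it first: H(key) = 30 53, then zero-pad to 5 bytes: K' = 30 53 00 00 00.
K' ⊕ ipad = 06 65 36 36 36; K' ⊕ opad = 6c 0f 5c 5c 5c.
m1: inner = H(06 65 36 36 36 07) = 72 a2; tag = H(6c 0f 5c 5c 5c 72 a2) = c6dd
m2: inner = H(06 65 36 36 36 55) = 72 f0; tag = H(6c 0f 5c 5c 5c 72 f0) = 14dd ← matches
m3: inner = H(06 65 36 36 36 61) = 72 fc; tag = H(6c 0f 5c 5c 5c 72 fc) = 20dd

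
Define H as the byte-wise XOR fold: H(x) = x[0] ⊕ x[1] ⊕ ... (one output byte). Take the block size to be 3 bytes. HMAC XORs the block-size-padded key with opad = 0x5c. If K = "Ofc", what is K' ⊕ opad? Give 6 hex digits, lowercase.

133a3f

Key "Ofc" = 4f 66 63 is exactly B = 3 bytes: K' = 4f 66 63.
XOR each byte with 0x5c: 4f⊕5c=13, 66⊕5c=3a, 63⊕5c=3f.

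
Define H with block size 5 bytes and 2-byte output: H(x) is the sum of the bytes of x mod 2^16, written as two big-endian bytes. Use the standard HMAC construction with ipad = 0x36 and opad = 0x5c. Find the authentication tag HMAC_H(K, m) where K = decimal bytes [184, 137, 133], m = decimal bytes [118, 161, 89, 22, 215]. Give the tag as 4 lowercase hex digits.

0417

Key decimal bytes [184, 137, 133] = b8 89 85 is 3 bytes ≤ B = 5; zero-pad to 5 bytes: K' = b8 89 85 00 00.
K' ⊕ ipad = 8e bf b3 36 36.  K' ⊕ opad = e4 d5 d9 5c 5c.
Inner input = (K'⊕ipad) ∥ m = 8e bf b3 36 36 ∥ 76 a1 59 16 d7.
Inner hash: sum = 142+191+179+54+54+118+161+89+22+215 = 1225 → 04 c9.
Outer input = (K'⊕opad) ∥ inner = e4 d5 d9 5c 5c ∥ 04 c9.
Outer hash (tag): sum = 228+213+217+92+92+4+201 = 1047 → 04 17.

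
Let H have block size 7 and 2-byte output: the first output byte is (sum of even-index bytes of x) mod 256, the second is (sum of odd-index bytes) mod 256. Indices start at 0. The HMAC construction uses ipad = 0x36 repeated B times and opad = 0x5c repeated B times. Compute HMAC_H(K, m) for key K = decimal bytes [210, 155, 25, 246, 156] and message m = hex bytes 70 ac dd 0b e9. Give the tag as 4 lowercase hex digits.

c877

Key decimal bytes [210, 155, 25, 246, 156] = d2 9b 19 f6 9c is 5 bytes ≤ B = 7; zero-pad to 7 bytes: K' = d2 9b 19 f6 9c 00 00.
K' ⊕ ipad = e4 ad 2f c0 aa 36 36.  K' ⊕ opad = 8e c7 45 aa c0 5c 5c.
Inner input = (K'⊕ipad) ∥ m = e4 ad 2f c0 aa 36 36 ∥ 70 ac dd 0b e9.
Inner hash: even-index sum = 682 mod 256 = 170; odd-index sum = 985 mod 256 = 217 → aa d9.
Outer input = (K'⊕opad) ∥ inner = 8e c7 45 aa c0 5c 5c ∥ aa d9.
Outer hash (tag): even-index sum = 712 mod 256 = 200; odd-index sum = 631 mod 256 = 119 → c8 77.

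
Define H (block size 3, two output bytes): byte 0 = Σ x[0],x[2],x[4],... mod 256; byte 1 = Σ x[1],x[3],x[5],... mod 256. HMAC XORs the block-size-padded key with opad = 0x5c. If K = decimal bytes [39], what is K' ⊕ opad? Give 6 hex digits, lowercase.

Key decimal bytes [39] = 27 is 1 byte ≤ B = 3; zero-pad to 3 bytes: K' = 27 00 00.
XOR each byte with 0x5c: 27⊕5c=7b, 00⊕5c=5c, 00⊕5c=5c.

7b5c5c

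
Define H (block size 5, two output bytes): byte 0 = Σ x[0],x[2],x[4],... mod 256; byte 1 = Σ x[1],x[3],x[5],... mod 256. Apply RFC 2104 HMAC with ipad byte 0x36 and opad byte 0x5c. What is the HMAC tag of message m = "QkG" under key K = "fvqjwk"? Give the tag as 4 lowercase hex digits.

Key "fvqjwk" = 66 76 71 6a 77 6b is 6 bytes > B = 5, so hash it first: H(key) = 4e 4b, then zero-pad to 5 bytes: K' = 4e 4b 00 00 00.
K' ⊕ ipad = 78 7d 36 36 36.  K' ⊕ opad = 12 17 5c 5c 5c.
Inner input = (K'⊕ipad) ∥ m = 78 7d 36 36 36 ∥ 51 6b 47.
Inner hash: even-index sum = 335 mod 256 = 79; odd-index sum = 331 mod 256 = 75 → 4f 4b.
Outer input = (K'⊕opad) ∥ inner = 12 17 5c 5c 5c ∥ 4f 4b.
Outer hash (tag): even-index sum = 277 mod 256 = 21; odd-index sum = 194 mod 256 = 194 → 15 c2.

15c2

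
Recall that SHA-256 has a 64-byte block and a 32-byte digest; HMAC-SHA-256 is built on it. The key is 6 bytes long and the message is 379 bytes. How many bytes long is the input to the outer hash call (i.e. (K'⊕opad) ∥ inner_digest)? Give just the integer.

Key is 6 ≤ 64 bytes, zero-padded: |K'| = 64.
Outer input = (K'⊕opad) ∥ H(inner) → 64 + 32 = 96 bytes.

96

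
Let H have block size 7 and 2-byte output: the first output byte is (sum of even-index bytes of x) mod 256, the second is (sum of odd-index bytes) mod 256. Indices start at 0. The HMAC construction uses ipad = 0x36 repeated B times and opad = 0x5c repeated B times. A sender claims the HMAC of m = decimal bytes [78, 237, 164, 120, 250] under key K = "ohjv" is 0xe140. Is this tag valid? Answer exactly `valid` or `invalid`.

valid

Key "ohjv" = 6f 68 6a 76 is 4 bytes ≤ B = 7; zero-pad to 7 bytes: K' = 6f 68 6a 76 00 00 00.
K' ⊕ ipad = 59 5e 5c 40 36 36 36; K' ⊕ opad = 33 34 36 2a 5c 5c 5c.
Inner hash: even-index sum = 646 mod 256 = 134; odd-index sum = 704 mod 256 = 192 → 86 c0.
Outer hash (recomputed tag): even-index sum = 481 mod 256 = 225; odd-index sum = 320 mod 256 = 64 → e1 40.
Recomputed tag = e140; claimed = e140 → match.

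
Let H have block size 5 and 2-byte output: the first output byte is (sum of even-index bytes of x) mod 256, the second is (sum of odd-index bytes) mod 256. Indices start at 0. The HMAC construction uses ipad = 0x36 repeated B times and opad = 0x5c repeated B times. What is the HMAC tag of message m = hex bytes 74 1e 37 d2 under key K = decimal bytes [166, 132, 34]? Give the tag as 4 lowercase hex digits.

67fe

Key decimal bytes [166, 132, 34] = a6 84 22 is 3 bytes ≤ B = 5; zero-pad to 5 bytes: K' = a6 84 22 00 00.
K' ⊕ ipad = 90 b2 14 36 36.  K' ⊕ opad = fa d8 7e 5c 5c.
Inner input = (K'⊕ipad) ∥ m = 90 b2 14 36 36 ∥ 74 1e 37 d2.
Inner hash: even-index sum = 458 mod 256 = 202; odd-index sum = 403 mod 256 = 147 → ca 93.
Outer input = (K'⊕opad) ∥ inner = fa d8 7e 5c 5c ∥ ca 93.
Outer hash (tag): even-index sum = 615 mod 256 = 103; odd-index sum = 510 mod 256 = 254 → 67 fe.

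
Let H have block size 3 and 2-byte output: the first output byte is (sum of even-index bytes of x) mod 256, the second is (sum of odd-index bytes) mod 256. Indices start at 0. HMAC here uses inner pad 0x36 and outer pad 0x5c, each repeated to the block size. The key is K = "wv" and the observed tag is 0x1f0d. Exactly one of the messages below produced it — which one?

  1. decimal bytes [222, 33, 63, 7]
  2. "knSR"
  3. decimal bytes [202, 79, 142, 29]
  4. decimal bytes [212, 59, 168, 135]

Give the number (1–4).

Key "wv" = 77 76 is 2 bytes ≤ B = 3; zero-pad to 3 bytes: K' = 77 76 00.
K' ⊕ ipad = 41 40 36; K' ⊕ opad = 2b 2a 5c.
m1: inner = H(41 40 36 de 21 3f 07) = 9f 5d; tag = H(2b 2a 5c 9f 5d) = e4c9
m2: inner = H(41 40 36 6b 6e 53 52) = 37 fe; tag = H(2b 2a 5c 37 fe) = 8561
m3: inner = H(41 40 36 ca 4f 8e 1d) = e3 98; tag = H(2b 2a 5c e3 98) = 1f0d ← matches
m4: inner = H(41 40 36 d4 3b a8 87) = 39 bc; tag = H(2b 2a 5c 39 bc) = 4363

3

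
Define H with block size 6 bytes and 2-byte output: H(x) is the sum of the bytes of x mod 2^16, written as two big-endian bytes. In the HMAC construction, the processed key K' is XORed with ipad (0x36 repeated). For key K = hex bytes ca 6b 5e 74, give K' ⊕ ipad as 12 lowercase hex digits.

fc5d68423636

Key hex bytes ca 6b 5e 74 is 4 bytes ≤ B = 6; zero-pad to 6 bytes: K' = ca 6b 5e 74 00 00.
XOR each byte with 0x36: ca⊕36=fc, 6b⊕36=5d, 5e⊕36=68, 74⊕36=42, 00⊕36=36, 00⊕36=36.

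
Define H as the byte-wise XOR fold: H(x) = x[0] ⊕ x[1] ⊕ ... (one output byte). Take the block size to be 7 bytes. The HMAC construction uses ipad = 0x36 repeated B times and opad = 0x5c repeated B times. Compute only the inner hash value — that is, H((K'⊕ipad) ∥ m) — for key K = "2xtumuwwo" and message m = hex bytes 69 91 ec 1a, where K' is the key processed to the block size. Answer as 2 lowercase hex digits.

04

Key "2xtumuwwo" = 32 78 74 75 6d 75 77 77 6f is 9 bytes > B = 7, so hash it first: H(key) = 3c, then zero-pad to 7 bytes: K' = 3c 00 00 00 00 00 00.
K' ⊕ ipad = 0a 36 36 36 36 36 36.
Inner input = 0a 36 36 36 36 36 36 ∥ 69 91 ec 1a.
Inner hash: XOR 0a⊕36⊕36⊕36⊕36⊕36⊕36⊕69⊕91⊕ec⊕1a = 04.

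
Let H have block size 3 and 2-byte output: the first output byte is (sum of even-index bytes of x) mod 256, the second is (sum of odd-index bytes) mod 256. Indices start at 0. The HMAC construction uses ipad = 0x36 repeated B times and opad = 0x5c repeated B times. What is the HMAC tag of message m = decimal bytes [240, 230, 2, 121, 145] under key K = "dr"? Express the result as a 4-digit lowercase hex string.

5b15

Key "dr" = 64 72 is 2 bytes ≤ B = 3; zero-pad to 3 bytes: K' = 64 72 00.
K' ⊕ ipad = 52 44 36.  K' ⊕ opad = 38 2e 5c.
Inner input = (K'⊕ipad) ∥ m = 52 44 36 ∥ f0 e6 02 79 91.
Inner hash: even-index sum = 487 mod 256 = 231; odd-index sum = 455 mod 256 = 199 → e7 c7.
Outer input = (K'⊕opad) ∥ inner = 38 2e 5c ∥ e7 c7.
Outer hash (tag): even-index sum = 347 mod 256 = 91; odd-index sum = 277 mod 256 = 21 → 5b 15.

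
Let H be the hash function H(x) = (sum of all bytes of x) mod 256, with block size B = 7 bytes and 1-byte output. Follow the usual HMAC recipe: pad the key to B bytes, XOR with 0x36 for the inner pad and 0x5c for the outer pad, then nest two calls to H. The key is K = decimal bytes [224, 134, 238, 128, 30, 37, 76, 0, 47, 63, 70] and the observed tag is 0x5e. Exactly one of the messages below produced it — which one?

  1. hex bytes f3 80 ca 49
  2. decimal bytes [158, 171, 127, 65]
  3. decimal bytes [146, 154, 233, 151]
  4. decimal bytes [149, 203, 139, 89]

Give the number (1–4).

1

Key decimal bytes [224, 134, 238, 128, 30, 37, 76, 0, 47, 63, 70] = e0 86 ee 80 1e 25 4c 00 2f 3f 46 is 11 bytes > B = 7, so hash it first: H(key) = 17, then zero-pad to 7 bytes: K' = 17 00 00 00 00 00 00.
K' ⊕ ipad = 21 36 36 36 36 36 36; K' ⊕ opad = 4b 5c 5c 5c 5c 5c 5c.
m1: inner = H(21 36 36 36 36 36 36 f3 80 ca 49) = eb; tag = H(4b 5c 5c 5c 5c 5c 5c eb) = 5e ← matches
m2: inner = H(21 36 36 36 36 36 36 9e ab 7f 41) = 6e; tag = H(4b 5c 5c 5c 5c 5c 5c 6e) = e1
m3: inner = H(21 36 36 36 36 36 36 92 9a e9 97) = 11; tag = H(4b 5c 5c 5c 5c 5c 5c 11) = 84
m4: inner = H(21 36 36 36 36 36 36 95 cb 8b 59) = a9; tag = H(4b 5c 5c 5c 5c 5c 5c a9) = 1c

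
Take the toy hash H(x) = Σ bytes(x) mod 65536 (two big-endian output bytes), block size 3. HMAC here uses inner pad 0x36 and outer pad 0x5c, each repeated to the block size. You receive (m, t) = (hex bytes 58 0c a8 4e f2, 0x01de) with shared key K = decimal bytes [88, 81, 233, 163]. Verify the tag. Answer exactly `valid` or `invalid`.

valid

Key decimal bytes [88, 81, 233, 163] = 58 51 e9 a3 is 4 bytes > B = 3, so hash it first: H(key) = 02 35, then zero-pad to 3 bytes: K' = 02 35 00.
K' ⊕ ipad = 34 03 36; K' ⊕ opad = 5e 69 5c.
Inner hash: sum = 52+3+54+88+12+168+78+242 = 697 → 02 b9.
Outer hash (recomputed tag): sum = 94+105+92+2+185 = 478 → 01 de.
Recomputed tag = 01de; claimed = 01de → match.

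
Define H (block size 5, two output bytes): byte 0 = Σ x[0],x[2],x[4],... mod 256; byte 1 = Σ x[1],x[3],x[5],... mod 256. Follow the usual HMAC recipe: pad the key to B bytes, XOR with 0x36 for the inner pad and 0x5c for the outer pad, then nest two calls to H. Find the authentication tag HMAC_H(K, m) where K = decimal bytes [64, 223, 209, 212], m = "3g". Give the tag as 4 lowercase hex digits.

Key decimal bytes [64, 223, 209, 212] = 40 df d1 d4 is 4 bytes ≤ B = 5; zero-pad to 5 bytes: K' = 40 df d1 d4 00.
K' ⊕ ipad = 76 e9 e7 e2 36.  K' ⊕ opad = 1c 83 8d 88 5c.
Inner input = (K'⊕ipad) ∥ m = 76 e9 e7 e2 36 ∥ 33 67.
Inner hash: even-index sum = 506 mod 256 = 250; odd-index sum = 510 mod 256 = 254 → fa fe.
Outer input = (K'⊕opad) ∥ inner = 1c 83 8d 88 5c ∥ fa fe.
Outer hash (tag): even-index sum = 515 mod 256 = 3; odd-index sum = 517 mod 256 = 5 → 03 05.

0305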